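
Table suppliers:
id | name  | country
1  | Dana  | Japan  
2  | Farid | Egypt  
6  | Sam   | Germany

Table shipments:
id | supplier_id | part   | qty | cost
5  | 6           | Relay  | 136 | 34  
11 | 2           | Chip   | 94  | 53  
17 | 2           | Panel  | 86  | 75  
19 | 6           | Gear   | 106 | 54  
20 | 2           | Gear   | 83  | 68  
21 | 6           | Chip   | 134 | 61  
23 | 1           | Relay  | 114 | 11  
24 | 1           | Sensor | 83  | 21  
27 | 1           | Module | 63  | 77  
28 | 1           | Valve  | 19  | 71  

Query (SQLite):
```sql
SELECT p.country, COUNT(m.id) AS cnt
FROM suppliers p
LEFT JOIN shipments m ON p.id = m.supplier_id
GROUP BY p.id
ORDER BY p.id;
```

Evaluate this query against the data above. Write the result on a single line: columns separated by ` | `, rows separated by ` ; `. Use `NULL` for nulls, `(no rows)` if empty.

LEFT JOIN keeps every suppliers row; unmatched ones get NULL for shipments columns.
Group by suppliers.id and compute COUNT(m.id). COUNT(col) of an all-NULL group is 0.
  1: ids {23, 24, 27, 28} → COUNT(m.id)=4
  2: ids {11, 17, 20} → COUNT(m.id)=3
  6: ids {5, 19, 21} → COUNT(m.id)=3

Japan | 4 ; Egypt | 3 ; Germany | 3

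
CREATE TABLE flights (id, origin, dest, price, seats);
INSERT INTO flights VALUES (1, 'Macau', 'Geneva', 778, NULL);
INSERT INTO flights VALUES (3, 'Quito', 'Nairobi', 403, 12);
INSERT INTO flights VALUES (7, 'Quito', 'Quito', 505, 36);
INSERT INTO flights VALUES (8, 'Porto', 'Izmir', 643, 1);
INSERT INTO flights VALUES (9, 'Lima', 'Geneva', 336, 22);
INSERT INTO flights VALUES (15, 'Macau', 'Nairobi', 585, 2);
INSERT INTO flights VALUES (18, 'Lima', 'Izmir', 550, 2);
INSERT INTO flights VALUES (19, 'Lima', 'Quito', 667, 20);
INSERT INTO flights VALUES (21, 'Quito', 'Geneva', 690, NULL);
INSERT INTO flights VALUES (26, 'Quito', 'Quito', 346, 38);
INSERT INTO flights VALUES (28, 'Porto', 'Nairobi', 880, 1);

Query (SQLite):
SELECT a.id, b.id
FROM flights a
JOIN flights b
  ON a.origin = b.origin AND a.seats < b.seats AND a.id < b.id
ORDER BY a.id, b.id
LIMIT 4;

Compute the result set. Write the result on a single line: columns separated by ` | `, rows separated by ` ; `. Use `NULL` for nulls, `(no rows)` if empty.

3 | 7 ; 3 | 26 ; 7 | 26 ; 18 | 19

Pairs (a,b) with same origin, a.seats < b.seats, a.id < b.id.
origin groups: Lima:{9,18,19} Macau:{1,15} Porto:{8,28} Quito:{3,7,21,26}
Ordered by (a.id, b.id); first 4.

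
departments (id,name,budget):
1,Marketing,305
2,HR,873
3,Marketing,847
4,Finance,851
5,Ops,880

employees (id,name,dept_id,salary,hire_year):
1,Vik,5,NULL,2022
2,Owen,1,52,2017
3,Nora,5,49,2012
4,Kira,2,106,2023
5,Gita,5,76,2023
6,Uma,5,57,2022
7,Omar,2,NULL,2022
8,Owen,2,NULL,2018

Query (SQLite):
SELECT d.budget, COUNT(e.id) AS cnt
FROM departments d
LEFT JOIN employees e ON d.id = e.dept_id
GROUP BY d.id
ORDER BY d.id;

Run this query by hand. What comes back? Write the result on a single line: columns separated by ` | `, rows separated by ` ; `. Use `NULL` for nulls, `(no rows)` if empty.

305 | 1 ; 873 | 3 ; 847 | 0 ; 851 | 0 ; 880 | 4

LEFT JOIN keeps every departments row; unmatched ones get NULL for employees columns.
Group by departments.id and compute COUNT(e.id). COUNT(col) of an all-NULL group is 0.
  1: ids {2} → COUNT(e.id)=1
  2: ids {4, 7, 8} → COUNT(e.id)=3
  3: ids {—} → COUNT(e.id)=0
  4: ids {—} → COUNT(e.id)=0
  5: ids {1, 3, 5, 6} → COUNT(e.id)=4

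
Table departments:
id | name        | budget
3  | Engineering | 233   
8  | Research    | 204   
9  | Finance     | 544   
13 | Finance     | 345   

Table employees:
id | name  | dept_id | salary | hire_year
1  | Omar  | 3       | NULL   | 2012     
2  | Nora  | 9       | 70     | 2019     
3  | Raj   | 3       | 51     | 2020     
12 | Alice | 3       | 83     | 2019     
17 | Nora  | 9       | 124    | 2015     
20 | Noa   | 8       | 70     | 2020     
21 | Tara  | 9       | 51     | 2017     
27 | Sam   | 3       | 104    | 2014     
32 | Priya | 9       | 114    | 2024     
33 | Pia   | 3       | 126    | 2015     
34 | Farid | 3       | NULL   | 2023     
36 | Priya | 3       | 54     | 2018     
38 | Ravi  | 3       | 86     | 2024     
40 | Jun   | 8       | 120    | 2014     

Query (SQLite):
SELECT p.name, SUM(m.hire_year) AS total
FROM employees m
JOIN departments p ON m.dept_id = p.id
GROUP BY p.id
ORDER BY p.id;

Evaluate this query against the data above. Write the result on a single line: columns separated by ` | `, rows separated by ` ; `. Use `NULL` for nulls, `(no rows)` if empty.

Engineering | 16145 ; Research | 4034 ; Finance | 8075

Join each employees row to its departments via dept_id.
Group joined rows by departments.id; compute SUM(m.hire_year) per group.
  3: ids {1, 3, 12, 27, 33, 34, 36, 38} → SUM(m.hire_year)=16145
  8: ids {20, 40} → SUM(m.hire_year)=4034
  9: ids {2, 17, 21, 32} → SUM(m.hire_year)=8075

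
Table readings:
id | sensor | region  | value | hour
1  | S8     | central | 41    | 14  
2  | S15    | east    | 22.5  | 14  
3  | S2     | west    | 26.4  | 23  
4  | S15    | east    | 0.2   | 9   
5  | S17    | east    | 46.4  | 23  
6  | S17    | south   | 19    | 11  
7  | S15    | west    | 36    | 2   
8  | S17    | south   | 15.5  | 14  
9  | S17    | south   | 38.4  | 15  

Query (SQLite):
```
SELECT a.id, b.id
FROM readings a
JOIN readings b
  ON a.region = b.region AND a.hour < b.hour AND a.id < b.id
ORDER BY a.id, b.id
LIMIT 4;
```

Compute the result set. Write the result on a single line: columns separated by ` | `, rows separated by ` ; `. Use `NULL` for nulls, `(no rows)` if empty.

2 | 5 ; 4 | 5 ; 6 | 8 ; 6 | 9

Pairs (a,b) with same region, a.hour < b.hour, a.id < b.id.
region groups: central:{1} east:{2,4,5} south:{6,8,9} west:{3,7}
Ordered by (a.id, b.id); first 4.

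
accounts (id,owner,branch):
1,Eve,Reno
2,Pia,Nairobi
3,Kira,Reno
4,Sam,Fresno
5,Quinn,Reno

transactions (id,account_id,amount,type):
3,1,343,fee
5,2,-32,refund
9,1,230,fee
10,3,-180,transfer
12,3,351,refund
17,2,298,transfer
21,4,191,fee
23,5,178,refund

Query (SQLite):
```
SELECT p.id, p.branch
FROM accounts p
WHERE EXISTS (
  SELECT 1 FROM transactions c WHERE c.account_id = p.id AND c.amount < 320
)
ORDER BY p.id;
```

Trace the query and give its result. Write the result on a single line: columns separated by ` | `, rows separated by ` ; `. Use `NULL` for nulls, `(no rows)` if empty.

1 | Reno ; 2 | Nairobi ; 3 | Reno ; 4 | Fresno ; 5 | Reno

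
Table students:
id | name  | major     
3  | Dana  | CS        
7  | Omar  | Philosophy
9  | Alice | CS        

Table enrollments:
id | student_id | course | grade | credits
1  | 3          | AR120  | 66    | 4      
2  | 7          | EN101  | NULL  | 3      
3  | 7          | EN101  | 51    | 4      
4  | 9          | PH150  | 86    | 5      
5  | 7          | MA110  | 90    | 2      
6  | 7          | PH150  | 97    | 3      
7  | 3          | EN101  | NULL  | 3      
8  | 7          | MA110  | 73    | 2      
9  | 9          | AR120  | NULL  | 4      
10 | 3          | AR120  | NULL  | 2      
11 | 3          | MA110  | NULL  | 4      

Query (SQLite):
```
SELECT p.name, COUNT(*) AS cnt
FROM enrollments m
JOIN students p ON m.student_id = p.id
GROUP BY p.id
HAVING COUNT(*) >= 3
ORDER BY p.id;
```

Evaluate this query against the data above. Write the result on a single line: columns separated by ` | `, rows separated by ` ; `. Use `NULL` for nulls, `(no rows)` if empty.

Dana | 4 ; Omar | 5

Join each enrollments row to its students via student_id.
Group joined rows by students.id; compute COUNT(*) per group.
HAVING: keep groups with count ≥ 3.
  3: ids {1, 7, 10, 11} → COUNT(*)=4
  7: ids {2, 3, 5, 6, 8} → COUNT(*)=5
  9: ids {4, 9} → COUNT(*)=2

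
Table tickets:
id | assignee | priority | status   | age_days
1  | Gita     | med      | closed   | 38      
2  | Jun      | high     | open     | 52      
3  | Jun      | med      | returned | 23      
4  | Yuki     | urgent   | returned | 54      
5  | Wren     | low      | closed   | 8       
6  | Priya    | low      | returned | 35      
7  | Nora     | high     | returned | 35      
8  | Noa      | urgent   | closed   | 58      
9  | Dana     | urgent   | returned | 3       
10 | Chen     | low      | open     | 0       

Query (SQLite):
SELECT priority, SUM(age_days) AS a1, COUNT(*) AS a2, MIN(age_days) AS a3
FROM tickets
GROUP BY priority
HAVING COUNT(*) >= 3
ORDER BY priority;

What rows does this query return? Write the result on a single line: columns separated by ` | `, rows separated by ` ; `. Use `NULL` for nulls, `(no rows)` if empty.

Group tickets by priority.
Per group compute: SUM(age_days), COUNT(*), MIN(age_days).
HAVING: drop groups with fewer than 3 rows.
  high: ids {2, 7} → SUM(age_days)=87, COUNT(*)=2, MIN(age_days)=35
  low: ids {5, 6, 10} → SUM(age_days)=43, COUNT(*)=3, MIN(age_days)=0
  med: ids {1, 3} → SUM(age_days)=61, COUNT(*)=2, MIN(age_days)=23
  urgent: ids {4, 8, 9} → SUM(age_days)=115, COUNT(*)=3, MIN(age_days)=3

low | 43 | 3 | 0 ; urgent | 115 | 3 | 3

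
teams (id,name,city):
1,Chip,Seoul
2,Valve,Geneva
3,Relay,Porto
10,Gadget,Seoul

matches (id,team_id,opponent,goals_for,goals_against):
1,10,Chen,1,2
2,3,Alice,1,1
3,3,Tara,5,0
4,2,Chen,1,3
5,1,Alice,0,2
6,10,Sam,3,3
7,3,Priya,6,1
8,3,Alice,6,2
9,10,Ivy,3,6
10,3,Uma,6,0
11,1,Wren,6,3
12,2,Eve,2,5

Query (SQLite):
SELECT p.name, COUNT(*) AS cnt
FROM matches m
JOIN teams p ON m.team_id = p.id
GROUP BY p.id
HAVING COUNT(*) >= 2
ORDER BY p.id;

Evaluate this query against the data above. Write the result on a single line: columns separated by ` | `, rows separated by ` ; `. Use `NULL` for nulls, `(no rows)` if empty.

Chip | 2 ; Valve | 2 ; Relay | 5 ; Gadget | 3

Join each matches row to its teams via team_id.
Group joined rows by teams.id; compute COUNT(*) per group.
HAVING: keep groups with count ≥ 2.
  1: ids {5, 11} → COUNT(*)=2
  2: ids {4, 12} → COUNT(*)=2
  3: ids {2, 3, 7, 8, 10} → COUNT(*)=5
  10: ids {1, 6, 9} → COUNT(*)=3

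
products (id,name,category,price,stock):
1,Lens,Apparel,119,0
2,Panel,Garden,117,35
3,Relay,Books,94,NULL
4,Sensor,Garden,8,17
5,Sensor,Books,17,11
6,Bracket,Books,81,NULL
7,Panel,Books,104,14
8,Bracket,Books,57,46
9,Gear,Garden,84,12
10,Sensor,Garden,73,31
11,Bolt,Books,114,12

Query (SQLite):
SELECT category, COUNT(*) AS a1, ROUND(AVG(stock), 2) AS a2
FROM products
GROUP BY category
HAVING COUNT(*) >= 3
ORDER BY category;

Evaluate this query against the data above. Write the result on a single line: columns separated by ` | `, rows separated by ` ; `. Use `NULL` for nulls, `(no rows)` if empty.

Group products by category.
Per group compute: COUNT(*), ROUND(AVG(stock), 2).
HAVING: drop groups with fewer than 3 rows.
  Apparel: ids {1} → COUNT(*)=1, ROUND(AVG(stock), 2)=0
  Books: ids {3, 5, 6, 7, 8, 11} → COUNT(*)=6, ROUND(AVG(stock), 2)=20.75
  Garden: ids {2, 4, 9, 10} → COUNT(*)=4, ROUND(AVG(stock), 2)=23.75

Books | 6 | 20.75 ; Garden | 4 | 23.75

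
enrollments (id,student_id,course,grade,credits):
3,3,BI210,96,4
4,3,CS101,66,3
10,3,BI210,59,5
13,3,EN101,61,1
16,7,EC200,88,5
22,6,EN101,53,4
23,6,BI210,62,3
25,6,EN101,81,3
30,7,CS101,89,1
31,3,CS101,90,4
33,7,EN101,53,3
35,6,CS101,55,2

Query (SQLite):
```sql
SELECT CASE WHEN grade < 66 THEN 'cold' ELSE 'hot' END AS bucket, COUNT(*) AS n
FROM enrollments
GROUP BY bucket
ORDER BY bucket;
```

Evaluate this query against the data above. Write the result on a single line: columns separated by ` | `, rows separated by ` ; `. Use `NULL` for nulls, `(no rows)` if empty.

Bucket rows by grade < 66 → 'cold' else 'hot'; count each bucket.

cold | 6 ; hot | 6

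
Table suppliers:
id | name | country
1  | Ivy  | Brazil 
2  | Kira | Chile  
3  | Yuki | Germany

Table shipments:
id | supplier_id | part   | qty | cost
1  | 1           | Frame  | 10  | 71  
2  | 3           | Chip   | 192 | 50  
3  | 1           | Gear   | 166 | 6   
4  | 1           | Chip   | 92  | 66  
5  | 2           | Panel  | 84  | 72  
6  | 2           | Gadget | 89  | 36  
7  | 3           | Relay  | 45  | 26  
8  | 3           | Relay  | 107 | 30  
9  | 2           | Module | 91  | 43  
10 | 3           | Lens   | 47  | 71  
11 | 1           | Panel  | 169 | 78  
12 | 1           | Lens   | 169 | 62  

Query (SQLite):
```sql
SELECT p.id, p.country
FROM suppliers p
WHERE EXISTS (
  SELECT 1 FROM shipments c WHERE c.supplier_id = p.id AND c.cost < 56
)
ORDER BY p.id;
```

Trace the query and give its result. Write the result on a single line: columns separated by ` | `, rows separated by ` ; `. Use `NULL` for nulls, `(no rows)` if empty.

1 | Brazil ; 2 | Chile ; 3 | Germany

For each suppliers row, check whether any shipments with matching supplier_id has cost < 56.
Keep rows where that is true.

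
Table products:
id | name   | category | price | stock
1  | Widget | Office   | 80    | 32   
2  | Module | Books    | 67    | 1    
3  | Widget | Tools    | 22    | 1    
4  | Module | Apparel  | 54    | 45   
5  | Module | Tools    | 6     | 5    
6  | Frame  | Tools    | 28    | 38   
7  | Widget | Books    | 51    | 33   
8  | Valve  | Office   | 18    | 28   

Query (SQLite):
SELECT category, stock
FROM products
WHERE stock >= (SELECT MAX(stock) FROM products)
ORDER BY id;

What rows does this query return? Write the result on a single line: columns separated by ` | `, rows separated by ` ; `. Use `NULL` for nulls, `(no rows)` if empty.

Apparel | 45

Scalar subquery: MAX(stock) over all products rows = 45.
Keep rows where stock >= that value.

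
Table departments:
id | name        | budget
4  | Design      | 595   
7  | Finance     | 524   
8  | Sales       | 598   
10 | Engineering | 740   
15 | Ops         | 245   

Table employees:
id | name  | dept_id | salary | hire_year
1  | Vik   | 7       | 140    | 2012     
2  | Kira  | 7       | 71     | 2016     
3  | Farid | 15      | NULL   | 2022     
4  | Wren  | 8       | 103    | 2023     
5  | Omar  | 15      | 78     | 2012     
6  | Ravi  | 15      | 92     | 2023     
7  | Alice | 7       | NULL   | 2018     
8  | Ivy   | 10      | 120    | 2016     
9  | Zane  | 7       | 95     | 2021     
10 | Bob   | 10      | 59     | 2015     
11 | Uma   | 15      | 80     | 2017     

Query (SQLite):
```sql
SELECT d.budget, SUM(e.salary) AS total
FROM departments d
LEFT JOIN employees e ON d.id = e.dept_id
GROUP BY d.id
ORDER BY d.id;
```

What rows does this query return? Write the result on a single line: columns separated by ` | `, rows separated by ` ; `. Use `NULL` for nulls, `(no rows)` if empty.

595 | NULL ; 524 | 306 ; 598 | 103 ; 740 | 179 ; 245 | 250

LEFT JOIN keeps every departments row; unmatched ones get NULL for employees columns.
Group by departments.id and compute SUM(e.salary). SUM over an all-NULL group is NULL.
  4: ids {—} → SUM(e.salary)=NULL
  7: ids {1, 2, 7, 9} → SUM(e.salary)=306
  8: ids {4} → SUM(e.salary)=103
  10: ids {8, 10} → SUM(e.salary)=179
  15: ids {3, 5, 6, 11} → SUM(e.salary)=250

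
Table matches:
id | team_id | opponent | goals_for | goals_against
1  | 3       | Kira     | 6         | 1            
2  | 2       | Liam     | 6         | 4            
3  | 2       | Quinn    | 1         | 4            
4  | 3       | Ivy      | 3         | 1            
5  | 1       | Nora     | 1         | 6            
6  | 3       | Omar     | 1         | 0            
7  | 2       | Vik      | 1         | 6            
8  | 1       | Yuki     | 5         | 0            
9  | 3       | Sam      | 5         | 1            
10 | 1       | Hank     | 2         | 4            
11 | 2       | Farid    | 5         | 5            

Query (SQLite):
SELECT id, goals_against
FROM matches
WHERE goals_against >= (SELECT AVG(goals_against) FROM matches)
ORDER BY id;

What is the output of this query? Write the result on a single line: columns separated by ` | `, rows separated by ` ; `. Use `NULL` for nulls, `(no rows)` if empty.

2 | 4 ; 3 | 4 ; 5 | 6 ; 7 | 6 ; 10 | 4 ; 11 | 5

Scalar subquery: AVG(goals_against) over all matches rows = 2.909091 (≈; comparison uses full precision).
Keep rows where goals_against >= that value.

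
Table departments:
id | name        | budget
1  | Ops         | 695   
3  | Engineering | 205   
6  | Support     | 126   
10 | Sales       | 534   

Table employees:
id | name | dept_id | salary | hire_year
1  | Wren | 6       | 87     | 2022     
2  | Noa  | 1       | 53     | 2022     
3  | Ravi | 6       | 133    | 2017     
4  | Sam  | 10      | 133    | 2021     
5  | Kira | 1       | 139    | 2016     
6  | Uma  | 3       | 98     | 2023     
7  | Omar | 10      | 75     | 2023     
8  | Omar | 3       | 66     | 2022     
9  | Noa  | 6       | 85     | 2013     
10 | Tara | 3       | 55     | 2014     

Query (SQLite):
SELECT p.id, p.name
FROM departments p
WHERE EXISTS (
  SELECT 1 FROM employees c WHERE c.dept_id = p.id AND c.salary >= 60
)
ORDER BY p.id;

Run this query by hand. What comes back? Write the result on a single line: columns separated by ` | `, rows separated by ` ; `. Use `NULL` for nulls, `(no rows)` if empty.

For each departments row, check whether any employees with matching dept_id has salary >= 60.
Keep rows where that is true.

1 | Ops ; 3 | Engineering ; 6 | Support ; 10 | Sales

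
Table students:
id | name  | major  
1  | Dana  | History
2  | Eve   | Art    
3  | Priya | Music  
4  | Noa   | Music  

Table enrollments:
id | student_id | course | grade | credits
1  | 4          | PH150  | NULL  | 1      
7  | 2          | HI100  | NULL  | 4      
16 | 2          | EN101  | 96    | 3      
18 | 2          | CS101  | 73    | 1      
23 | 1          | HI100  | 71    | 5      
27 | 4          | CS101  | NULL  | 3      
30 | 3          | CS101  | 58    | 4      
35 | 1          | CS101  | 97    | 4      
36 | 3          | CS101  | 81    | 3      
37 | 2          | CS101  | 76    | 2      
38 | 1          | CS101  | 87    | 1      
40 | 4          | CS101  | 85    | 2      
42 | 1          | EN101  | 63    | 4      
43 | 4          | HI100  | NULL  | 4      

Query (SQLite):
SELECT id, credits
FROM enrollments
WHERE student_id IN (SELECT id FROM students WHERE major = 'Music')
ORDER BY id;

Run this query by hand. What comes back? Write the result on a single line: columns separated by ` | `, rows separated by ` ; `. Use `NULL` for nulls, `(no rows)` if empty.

1 | 1 ; 27 | 3 ; 30 | 4 ; 36 | 3 ; 40 | 2 ; 43 | 4

Inner query: students.id where major = 'Music'.
Outer: keep enrollments rows whose student_id is in that set.
Inner query → {3, 4}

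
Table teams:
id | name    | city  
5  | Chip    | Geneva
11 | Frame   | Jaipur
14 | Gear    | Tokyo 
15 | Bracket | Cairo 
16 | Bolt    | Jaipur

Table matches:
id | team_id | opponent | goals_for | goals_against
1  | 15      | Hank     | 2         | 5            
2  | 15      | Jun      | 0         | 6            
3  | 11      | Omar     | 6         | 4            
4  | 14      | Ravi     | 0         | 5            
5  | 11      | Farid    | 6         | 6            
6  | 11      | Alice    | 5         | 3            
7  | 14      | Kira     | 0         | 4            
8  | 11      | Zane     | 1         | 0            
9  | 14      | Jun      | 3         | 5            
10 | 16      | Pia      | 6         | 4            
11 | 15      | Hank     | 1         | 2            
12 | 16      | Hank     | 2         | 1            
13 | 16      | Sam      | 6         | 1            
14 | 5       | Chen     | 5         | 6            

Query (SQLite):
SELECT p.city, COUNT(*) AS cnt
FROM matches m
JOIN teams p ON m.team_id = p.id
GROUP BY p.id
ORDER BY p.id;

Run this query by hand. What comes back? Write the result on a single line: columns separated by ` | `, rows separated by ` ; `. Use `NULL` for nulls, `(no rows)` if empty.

Geneva | 1 ; Jaipur | 4 ; Tokyo | 3 ; Cairo | 3 ; Jaipur | 3

Join each matches row to its teams via team_id.
Group joined rows by teams.id; compute COUNT(*) per group.
  5: ids {14} → COUNT(*)=1
  11: ids {3, 5, 6, 8} → COUNT(*)=4
  14: ids {4, 7, 9} → COUNT(*)=3
  15: ids {1, 2, 11} → COUNT(*)=3
  16: ids {10, 12, 13} → COUNT(*)=3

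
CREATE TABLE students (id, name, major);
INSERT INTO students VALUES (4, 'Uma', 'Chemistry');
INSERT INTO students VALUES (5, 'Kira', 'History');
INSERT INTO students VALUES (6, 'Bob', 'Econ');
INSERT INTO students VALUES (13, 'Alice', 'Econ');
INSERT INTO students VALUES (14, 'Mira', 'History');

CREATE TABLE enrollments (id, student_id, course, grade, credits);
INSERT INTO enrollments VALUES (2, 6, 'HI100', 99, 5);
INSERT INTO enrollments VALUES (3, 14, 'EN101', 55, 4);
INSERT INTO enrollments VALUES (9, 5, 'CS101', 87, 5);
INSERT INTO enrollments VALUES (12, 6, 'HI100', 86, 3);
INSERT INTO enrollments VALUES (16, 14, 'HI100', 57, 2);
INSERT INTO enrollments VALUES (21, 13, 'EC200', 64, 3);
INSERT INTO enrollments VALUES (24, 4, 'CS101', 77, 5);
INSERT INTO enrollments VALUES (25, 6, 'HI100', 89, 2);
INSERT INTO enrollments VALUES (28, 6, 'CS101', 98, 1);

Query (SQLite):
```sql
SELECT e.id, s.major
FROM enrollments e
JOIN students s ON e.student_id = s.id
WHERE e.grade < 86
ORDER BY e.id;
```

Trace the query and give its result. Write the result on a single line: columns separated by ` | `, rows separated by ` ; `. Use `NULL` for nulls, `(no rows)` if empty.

Each enrollments row matches the students row where student_id = students.id.
Then keep rows with e.grade < 86.

3 | History ; 16 | History ; 21 | Econ ; 24 | Chemistry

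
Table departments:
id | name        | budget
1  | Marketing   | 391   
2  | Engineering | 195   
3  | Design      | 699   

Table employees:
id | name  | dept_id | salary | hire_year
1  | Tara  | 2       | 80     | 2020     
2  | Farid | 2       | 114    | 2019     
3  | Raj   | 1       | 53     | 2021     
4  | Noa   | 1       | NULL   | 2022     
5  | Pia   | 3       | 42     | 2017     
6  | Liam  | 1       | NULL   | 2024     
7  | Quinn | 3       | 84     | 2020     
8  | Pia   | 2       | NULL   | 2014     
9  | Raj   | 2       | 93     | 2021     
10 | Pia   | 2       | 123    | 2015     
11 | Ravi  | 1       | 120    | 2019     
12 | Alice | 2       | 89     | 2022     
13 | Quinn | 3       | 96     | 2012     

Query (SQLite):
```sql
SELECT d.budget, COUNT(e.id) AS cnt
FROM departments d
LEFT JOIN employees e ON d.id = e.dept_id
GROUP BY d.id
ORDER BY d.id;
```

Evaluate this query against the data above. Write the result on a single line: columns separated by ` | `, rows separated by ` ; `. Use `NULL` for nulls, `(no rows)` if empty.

391 | 4 ; 195 | 6 ; 699 | 3

LEFT JOIN keeps every departments row; unmatched ones get NULL for employees columns.
Group by departments.id and compute COUNT(e.id). COUNT(col) of an all-NULL group is 0.
  1: ids {3, 4, 6, 11} → COUNT(e.id)=4
  2: ids {1, 2, 8, 9, 10, 12} → COUNT(e.id)=6
  3: ids {5, 7, 13} → COUNT(e.id)=3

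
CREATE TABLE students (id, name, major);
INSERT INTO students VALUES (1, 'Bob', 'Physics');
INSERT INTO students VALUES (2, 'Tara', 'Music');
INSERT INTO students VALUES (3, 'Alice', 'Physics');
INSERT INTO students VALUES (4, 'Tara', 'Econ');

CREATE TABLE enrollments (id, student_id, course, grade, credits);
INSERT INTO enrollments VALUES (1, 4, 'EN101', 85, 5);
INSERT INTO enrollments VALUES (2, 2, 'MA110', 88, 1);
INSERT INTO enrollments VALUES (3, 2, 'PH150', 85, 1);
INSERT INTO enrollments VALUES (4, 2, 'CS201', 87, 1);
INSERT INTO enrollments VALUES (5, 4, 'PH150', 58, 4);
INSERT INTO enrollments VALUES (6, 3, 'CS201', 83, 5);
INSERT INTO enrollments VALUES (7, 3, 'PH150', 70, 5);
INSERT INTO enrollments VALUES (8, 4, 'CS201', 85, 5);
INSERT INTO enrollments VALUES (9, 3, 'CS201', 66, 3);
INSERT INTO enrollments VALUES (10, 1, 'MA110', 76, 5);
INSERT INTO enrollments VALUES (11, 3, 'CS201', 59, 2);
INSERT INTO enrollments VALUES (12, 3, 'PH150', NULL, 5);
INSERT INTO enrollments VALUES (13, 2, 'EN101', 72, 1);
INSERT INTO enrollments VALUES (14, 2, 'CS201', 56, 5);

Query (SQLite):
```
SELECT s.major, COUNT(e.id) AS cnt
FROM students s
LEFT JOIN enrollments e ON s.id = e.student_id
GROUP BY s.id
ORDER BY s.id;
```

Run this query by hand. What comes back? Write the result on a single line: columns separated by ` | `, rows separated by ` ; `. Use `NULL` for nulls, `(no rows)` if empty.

Physics | 1 ; Music | 5 ; Physics | 5 ; Econ | 3

LEFT JOIN keeps every students row; unmatched ones get NULL for enrollments columns.
Group by students.id and compute COUNT(e.id). COUNT(col) of an all-NULL group is 0.
  1: ids {10} → COUNT(e.id)=1
  2: ids {2, 3, 4, 13, 14} → COUNT(e.id)=5
  3: ids {6, 7, 9, 11, 12} → COUNT(e.id)=5
  4: ids {1, 5, 8} → COUNT(e.id)=3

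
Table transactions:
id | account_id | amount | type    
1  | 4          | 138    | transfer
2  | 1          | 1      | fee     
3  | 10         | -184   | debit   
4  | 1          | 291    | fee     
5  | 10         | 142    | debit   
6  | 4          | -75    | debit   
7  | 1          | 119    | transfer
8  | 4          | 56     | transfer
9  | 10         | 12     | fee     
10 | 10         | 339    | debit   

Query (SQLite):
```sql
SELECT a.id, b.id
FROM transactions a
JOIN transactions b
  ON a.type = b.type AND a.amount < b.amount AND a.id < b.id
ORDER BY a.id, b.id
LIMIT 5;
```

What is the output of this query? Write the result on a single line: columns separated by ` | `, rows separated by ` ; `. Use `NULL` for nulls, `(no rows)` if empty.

2 | 4 ; 2 | 9 ; 3 | 5 ; 3 | 6 ; 3 | 10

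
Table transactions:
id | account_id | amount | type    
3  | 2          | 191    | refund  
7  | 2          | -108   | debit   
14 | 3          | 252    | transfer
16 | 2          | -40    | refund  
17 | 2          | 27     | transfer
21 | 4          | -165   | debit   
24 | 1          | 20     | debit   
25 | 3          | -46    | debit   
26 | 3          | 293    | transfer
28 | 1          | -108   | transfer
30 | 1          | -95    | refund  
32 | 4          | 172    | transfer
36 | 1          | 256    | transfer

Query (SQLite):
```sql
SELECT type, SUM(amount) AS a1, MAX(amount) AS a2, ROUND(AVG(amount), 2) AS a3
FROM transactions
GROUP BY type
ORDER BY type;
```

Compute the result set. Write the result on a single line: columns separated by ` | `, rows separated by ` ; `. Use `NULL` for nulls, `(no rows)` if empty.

debit | -299 | 20 | -74.75 ; refund | 56 | 191 | 18.67 ; transfer | 892 | 293 | 148.67

Group transactions by type.
Per group compute: SUM(amount), MAX(amount), ROUND(AVG(amount), 2).
  debit: ids {7, 21, 24, 25} → SUM(amount)=-299, MAX(amount)=20, ROUND(AVG(amount), 2)=-74.75
  refund: ids {3, 16, 30} → SUM(amount)=56, MAX(amount)=191, ROUND(AVG(amount), 2)=18.67
  transfer: ids {14, 17, 26, 28, 32, 36} → SUM(amount)=892, MAX(amount)=293, ROUND(AVG(amount), 2)=148.67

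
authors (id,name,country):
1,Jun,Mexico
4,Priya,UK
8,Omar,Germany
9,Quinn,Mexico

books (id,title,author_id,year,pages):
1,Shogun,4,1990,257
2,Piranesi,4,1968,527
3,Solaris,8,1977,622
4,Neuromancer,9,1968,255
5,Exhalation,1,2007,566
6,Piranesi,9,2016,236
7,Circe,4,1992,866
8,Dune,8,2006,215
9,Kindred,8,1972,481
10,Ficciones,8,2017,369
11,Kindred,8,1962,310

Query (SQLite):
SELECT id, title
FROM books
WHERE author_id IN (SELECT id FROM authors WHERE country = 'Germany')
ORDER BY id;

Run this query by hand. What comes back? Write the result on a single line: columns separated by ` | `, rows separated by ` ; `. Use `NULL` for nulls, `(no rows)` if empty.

Inner query: authors.id where country = 'Germany'.
Outer: keep books rows whose author_id is in that set.
Inner query → {8}

3 | Solaris ; 8 | Dune ; 9 | Kindred ; 10 | Ficciones ; 11 | Kindred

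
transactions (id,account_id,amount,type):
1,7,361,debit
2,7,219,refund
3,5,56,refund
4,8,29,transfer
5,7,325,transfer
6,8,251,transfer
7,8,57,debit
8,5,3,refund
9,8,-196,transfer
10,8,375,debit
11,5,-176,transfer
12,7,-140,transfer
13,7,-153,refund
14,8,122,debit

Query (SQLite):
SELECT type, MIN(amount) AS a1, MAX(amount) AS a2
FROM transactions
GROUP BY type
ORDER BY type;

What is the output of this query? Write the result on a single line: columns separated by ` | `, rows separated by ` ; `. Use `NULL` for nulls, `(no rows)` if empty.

Group transactions by type.
Per group compute: MIN(amount), MAX(amount).
  debit: ids {1, 7, 10, 14} → MIN(amount)=57, MAX(amount)=375
  refund: ids {2, 3, 8, 13} → MIN(amount)=-153, MAX(amount)=219
  transfer: ids {4, 5, 6, 9, 11, 12} → MIN(amount)=-196, MAX(amount)=325

debit | 57 | 375 ; refund | -153 | 219 ; transfer | -196 | 325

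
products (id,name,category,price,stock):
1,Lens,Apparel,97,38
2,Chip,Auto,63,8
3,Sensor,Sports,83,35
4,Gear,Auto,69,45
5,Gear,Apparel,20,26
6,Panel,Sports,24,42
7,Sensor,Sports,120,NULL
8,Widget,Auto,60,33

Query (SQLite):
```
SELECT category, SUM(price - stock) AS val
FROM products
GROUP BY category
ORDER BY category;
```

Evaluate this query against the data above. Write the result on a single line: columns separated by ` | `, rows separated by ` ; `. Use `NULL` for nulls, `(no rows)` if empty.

Apparel | 53 ; Auto | 106 ; Sports | 30

For each row compute price - stock.
Group by category; take SUM of the expression per group.
  Apparel: ids {1, 5} → SUM(price - stock)=53
  Auto: ids {2, 4, 8} → SUM(price - stock)=106
  Sports: ids {3, 6, 7} → SUM(price - stock)=30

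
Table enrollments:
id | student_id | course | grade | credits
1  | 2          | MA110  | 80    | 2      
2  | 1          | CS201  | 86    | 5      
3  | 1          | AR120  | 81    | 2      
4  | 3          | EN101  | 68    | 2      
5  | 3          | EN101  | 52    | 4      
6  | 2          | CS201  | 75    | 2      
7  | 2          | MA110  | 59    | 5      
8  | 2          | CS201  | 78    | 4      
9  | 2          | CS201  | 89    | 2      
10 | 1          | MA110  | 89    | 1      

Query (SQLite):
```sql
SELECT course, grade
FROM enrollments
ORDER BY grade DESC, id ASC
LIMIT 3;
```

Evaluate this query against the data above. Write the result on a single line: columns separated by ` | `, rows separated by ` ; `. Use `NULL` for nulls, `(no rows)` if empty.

CS201 | 89 ; MA110 | 89 ; CS201 | 86

Sort by grade desc, tiebreak id asc: (89, id=9), (89, id=10), (86, id=2), (81, id=3), (80, id=1), (78, id=8) …. Take first 3.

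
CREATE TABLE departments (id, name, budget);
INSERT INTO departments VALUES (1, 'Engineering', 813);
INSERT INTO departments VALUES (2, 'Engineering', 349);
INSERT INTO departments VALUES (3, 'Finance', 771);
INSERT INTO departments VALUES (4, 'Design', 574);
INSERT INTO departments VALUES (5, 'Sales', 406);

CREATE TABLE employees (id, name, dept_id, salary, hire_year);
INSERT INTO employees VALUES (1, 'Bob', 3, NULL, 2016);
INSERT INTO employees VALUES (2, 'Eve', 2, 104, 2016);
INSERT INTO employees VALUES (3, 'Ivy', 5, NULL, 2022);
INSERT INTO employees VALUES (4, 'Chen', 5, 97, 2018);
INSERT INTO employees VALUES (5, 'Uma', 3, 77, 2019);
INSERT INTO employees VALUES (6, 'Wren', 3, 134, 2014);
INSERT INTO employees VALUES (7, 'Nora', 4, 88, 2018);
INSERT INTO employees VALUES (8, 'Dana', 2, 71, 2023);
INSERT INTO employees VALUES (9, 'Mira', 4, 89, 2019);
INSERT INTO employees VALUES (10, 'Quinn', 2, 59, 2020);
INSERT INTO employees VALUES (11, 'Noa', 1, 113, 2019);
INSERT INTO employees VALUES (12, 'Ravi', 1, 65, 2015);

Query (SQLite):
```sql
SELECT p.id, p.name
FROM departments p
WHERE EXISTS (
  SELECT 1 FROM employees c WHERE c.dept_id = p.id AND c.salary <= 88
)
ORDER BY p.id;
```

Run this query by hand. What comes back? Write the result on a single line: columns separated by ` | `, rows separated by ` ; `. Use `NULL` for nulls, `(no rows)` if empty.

For each departments row, check whether any employees with matching dept_id has salary <= 88.
Keep rows where that is true.

1 | Engineering ; 2 | Engineering ; 3 | Finance ; 4 | Design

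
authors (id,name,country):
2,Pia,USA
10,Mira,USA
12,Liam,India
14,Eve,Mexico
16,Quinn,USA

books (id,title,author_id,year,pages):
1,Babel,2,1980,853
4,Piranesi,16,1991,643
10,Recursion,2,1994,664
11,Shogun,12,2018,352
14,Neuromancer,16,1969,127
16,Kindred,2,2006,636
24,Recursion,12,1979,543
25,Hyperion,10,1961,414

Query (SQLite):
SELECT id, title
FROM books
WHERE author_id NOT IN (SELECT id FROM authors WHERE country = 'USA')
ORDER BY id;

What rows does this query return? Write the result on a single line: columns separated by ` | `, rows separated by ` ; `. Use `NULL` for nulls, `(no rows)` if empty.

Inner query: authors.id where country = 'USA'.
Outer: keep books rows whose author_id is not in that set.
Inner query → {2, 10, 16}

11 | Shogun ; 24 | Recursion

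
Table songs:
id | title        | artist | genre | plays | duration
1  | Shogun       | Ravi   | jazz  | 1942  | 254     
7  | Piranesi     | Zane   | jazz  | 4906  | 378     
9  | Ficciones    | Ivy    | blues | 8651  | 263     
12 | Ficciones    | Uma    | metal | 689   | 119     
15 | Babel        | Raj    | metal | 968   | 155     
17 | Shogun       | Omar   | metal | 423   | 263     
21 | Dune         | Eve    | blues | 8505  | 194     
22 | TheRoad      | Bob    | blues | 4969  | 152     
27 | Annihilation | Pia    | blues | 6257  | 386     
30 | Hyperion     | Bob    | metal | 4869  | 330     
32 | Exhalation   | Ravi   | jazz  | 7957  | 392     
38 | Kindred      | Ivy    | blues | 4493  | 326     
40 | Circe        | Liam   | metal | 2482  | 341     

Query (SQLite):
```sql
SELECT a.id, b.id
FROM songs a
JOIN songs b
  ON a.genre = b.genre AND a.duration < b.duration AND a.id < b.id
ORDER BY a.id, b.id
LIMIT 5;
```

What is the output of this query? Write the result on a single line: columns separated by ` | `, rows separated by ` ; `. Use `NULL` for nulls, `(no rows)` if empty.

1 | 7 ; 1 | 32 ; 7 | 32 ; 9 | 27 ; 9 | 38

Pairs (a,b) with same genre, a.duration < b.duration, a.id < b.id.
genre groups: blues:{9,21,22,27,38} jazz:{1,7,32} metal:{12,15,17,30,40}
Ordered by (a.id, b.id); first 5.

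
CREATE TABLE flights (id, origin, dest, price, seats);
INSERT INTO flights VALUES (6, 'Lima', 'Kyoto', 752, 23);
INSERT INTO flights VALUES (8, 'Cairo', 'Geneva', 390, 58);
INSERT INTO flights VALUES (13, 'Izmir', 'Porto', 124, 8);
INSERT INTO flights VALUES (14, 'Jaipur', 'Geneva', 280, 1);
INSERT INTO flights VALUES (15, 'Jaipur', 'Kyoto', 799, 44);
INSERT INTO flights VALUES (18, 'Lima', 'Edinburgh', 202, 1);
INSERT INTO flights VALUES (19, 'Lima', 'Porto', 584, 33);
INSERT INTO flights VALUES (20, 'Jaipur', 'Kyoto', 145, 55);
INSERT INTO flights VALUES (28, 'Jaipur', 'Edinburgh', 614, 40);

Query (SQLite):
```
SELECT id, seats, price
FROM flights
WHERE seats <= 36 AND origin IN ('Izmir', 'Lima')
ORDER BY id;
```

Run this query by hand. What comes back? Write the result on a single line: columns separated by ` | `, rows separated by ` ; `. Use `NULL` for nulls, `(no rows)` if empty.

6 | 23 | 752 ; 13 | 8 | 124 ; 18 | 1 | 202 ; 19 | 33 | 584

seats <= 36: ids {6, 13, 14, 18, 19}
origin IN ('Izmir', 'Lima'): ids {6, 13, 18, 19}
Combine with AND.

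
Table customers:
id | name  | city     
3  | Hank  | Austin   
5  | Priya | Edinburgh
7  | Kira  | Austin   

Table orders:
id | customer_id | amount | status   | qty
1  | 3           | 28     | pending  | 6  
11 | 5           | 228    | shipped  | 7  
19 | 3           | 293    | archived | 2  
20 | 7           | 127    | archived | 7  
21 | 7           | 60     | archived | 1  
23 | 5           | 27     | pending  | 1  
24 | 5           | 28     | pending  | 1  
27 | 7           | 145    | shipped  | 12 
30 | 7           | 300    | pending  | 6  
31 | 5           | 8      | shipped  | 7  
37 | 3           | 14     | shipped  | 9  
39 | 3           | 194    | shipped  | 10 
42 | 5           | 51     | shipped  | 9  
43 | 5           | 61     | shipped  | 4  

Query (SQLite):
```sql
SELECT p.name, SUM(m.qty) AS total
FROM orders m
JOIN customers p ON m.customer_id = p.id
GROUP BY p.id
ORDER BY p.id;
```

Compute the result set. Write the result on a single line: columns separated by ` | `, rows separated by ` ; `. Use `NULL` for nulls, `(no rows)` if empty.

Hank | 27 ; Priya | 29 ; Kira | 26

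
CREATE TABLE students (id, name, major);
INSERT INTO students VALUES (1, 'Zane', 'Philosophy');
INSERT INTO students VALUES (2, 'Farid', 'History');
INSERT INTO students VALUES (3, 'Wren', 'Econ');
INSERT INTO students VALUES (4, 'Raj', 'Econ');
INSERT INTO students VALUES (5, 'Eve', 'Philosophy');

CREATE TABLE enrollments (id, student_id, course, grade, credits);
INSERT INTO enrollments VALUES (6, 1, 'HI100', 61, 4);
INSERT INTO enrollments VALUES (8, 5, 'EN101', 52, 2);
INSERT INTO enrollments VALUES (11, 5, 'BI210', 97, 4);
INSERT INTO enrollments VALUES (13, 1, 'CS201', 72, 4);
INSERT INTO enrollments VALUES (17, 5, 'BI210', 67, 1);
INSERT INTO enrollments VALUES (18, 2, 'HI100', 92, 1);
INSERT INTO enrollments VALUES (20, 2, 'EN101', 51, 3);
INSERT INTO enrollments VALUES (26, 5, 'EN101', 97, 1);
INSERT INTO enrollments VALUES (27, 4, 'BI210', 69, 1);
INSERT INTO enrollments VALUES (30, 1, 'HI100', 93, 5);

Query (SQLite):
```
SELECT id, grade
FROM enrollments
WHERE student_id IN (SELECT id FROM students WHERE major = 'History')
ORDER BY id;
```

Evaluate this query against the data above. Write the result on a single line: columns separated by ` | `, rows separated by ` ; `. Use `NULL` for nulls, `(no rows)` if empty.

18 | 92 ; 20 | 51

Inner query: students.id where major = 'History'.
Outer: keep enrollments rows whose student_id is in that set.
Inner query → {2}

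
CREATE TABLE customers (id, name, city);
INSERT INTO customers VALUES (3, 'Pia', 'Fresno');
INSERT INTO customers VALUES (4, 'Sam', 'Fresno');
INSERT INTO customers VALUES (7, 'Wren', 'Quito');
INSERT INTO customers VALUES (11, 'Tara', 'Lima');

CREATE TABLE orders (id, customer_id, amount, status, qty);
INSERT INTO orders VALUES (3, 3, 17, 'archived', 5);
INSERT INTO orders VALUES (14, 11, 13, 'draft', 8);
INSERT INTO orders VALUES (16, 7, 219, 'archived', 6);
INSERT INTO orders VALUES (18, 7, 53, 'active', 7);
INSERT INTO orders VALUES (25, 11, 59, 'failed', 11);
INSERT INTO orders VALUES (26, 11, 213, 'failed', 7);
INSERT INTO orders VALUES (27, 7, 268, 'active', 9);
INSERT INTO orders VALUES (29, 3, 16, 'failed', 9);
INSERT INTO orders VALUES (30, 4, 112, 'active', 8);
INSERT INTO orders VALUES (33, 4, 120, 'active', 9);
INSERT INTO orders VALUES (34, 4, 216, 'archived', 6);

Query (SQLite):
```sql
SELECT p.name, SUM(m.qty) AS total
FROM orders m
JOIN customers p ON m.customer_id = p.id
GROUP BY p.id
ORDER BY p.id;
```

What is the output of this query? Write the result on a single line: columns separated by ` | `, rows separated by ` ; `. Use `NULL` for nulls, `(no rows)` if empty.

Pia | 14 ; Sam | 23 ; Wren | 22 ; Tara | 26

Join each orders row to its customers via customer_id.
Group joined rows by customers.id; compute SUM(m.qty) per group.
  3: ids {3, 29} → SUM(m.qty)=14
  4: ids {30, 33, 34} → SUM(m.qty)=23
  7: ids {16, 18, 27} → SUM(m.qty)=22
  11: ids {14, 25, 26} → SUM(m.qty)=26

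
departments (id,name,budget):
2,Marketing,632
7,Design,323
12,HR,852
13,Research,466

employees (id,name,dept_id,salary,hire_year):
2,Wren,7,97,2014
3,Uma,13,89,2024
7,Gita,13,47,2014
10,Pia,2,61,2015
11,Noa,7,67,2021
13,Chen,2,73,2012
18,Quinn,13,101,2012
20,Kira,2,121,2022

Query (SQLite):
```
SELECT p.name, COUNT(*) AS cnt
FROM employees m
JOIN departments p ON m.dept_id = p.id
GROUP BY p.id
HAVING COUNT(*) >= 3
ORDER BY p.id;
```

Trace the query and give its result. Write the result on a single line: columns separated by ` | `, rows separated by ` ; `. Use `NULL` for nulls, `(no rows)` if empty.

Marketing | 3 ; Research | 3

Join each employees row to its departments via dept_id.
Group joined rows by departments.id; compute COUNT(*) per group.
HAVING: keep groups with count ≥ 3.
  2: ids {10, 13, 20} → COUNT(*)=3
  7: ids {2, 11} → COUNT(*)=2
  13: ids {3, 7, 18} → COUNT(*)=3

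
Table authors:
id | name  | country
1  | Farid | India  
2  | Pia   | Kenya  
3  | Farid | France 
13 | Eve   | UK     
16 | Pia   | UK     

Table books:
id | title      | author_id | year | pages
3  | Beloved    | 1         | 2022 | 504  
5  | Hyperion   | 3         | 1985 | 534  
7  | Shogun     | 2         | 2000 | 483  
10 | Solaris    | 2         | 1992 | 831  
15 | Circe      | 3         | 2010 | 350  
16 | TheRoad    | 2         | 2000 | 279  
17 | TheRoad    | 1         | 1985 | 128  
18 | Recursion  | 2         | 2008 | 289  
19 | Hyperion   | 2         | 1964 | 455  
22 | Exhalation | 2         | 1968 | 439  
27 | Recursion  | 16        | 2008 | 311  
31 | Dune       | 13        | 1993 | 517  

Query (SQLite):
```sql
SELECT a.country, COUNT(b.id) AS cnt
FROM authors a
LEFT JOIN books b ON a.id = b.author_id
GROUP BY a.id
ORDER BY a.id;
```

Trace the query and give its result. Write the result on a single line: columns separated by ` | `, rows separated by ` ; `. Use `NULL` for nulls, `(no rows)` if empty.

India | 2 ; Kenya | 6 ; France | 2 ; UK | 1 ; UK | 1

LEFT JOIN keeps every authors row; unmatched ones get NULL for books columns.
Group by authors.id and compute COUNT(b.id). COUNT(col) of an all-NULL group is 0.
  1: ids {3, 17} → COUNT(b.id)=2
  2: ids {7, 10, 16, 18, 19, 22} → COUNT(b.id)=6
  3: ids {5, 15} → COUNT(b.id)=2
  13: ids {31} → COUNT(b.id)=1
  16: ids {27} → COUNT(b.id)=1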